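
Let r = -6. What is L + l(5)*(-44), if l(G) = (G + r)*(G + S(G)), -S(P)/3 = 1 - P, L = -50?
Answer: 698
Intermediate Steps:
S(P) = -3 + 3*P (S(P) = -3*(1 - P) = -3 + 3*P)
l(G) = (-6 + G)*(-3 + 4*G) (l(G) = (G - 6)*(G + (-3 + 3*G)) = (-6 + G)*(-3 + 4*G))
L + l(5)*(-44) = -50 + (18 - 27*5 + 4*5**2)*(-44) = -50 + (18 - 135 + 4*25)*(-44) = -50 + (18 - 135 + 100)*(-44) = -50 - 17*(-44) = -50 + 748 = 698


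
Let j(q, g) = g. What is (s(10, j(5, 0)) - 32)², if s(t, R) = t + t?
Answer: 144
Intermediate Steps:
s(t, R) = 2*t
(s(10, j(5, 0)) - 32)² = (2*10 - 32)² = (20 - 32)² = (-12)² = 144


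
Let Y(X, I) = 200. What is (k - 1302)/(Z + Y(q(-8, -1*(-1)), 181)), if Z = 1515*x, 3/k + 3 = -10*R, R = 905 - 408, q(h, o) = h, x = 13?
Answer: -6474849/98937835 ≈ -0.065444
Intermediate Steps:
R = 497
k = -3/4973 (k = 3/(-3 - 10*497) = 3/(-3 - 4970) = 3/(-4973) = 3*(-1/4973) = -3/4973 ≈ -0.00060326)
Z = 19695 (Z = 1515*13 = 19695)
(k - 1302)/(Z + Y(q(-8, -1*(-1)), 181)) = (-3/4973 - 1302)/(19695 + 200) = -6474849/4973/19895 = -6474849/4973*1/19895 = -6474849/98937835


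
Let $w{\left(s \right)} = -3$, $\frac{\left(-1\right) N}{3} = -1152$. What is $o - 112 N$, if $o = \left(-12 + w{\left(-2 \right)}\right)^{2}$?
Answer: $-386847$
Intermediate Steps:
$N = 3456$ ($N = \left(-3\right) \left(-1152\right) = 3456$)
$o = 225$ ($o = \left(-12 - 3\right)^{2} = \left(-15\right)^{2} = 225$)
$o - 112 N = 225 - 387072 = -386847$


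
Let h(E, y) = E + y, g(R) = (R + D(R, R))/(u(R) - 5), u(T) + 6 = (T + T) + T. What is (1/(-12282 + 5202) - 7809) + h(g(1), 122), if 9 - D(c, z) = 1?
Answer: -27215963/3540 ≈ -7688.1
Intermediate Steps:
u(T) = -6 + 3*T (u(T) = -6 + ((T + T) + T) = -6 + (2*T + T) = -6 + 3*T)
D(c, z) = 8 (D(c, z) = 9 - 1*1 = 9 - 1 = 8)
g(R) = (8 + R)/(-11 + 3*R) (g(R) = (R + 8)/((-6 + 3*R) - 5) = (8 + R)/(-11 + 3*R))
(1/(-12282 + 5202) - 7809) + h(g(1), 122) = (1/(-12282 + 5202) - 7809) + ((8 + 1)/(-11 + 3*1) + 122) = (1/(-7080) - 7809) + (9/(-11 + 3) + 122) = (-1/7080 - 7809) + (9/(-8) + 122) = -55287721/7080 + (-1/8*9 + 122) = -55287721/7080 + (-9/8 + 122) = -55287721/7080 + 967/8 = -27215963/3540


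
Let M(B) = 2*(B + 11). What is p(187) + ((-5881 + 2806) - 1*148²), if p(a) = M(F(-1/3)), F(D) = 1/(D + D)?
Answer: -24960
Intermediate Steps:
F(D) = 1/(2*D)
M(B) = 22 + 2*B (M(B) = 2*(11 + B) = 22 + 2*B)
p(a) = 19 (p(a) = 22 + 2*(1/(2*((-1/3)))) = 22 + 2*(1/(2*((-1*⅓)))) = 22 + 2*(1/(2*(-⅓))) = 22 + 2*((½)*(-3)) = 22 + 2*(-3/2) = 22 - 3 = 19)
p(187) + ((-5881 + 2806) - 1*148²) = 19 + ((-5881 + 2806) - 1*148²) = 19 + (-3075 - 1*21904) = 19 + (-3075 - 21904) = 19 - 24979 = -24960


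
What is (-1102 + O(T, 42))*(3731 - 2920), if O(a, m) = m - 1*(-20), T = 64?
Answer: -843440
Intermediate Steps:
O(a, m) = 20 + m (O(a, m) = m + 20 = 20 + m)
(-1102 + O(T, 42))*(3731 - 2920) = (-1102 + (20 + 42))*(3731 - 2920) = (-1102 + 62)*811 = -1040*811 = -843440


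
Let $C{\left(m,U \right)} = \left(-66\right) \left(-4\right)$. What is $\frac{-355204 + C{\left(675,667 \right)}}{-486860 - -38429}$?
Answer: $\frac{354940}{448431} \approx 0.79152$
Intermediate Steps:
$C{\left(m,U \right)} = 264$
$\frac{-355204 + C{\left(675,667 \right)}}{-486860 - -38429} = \frac{-355204 + 264}{-486860 - -38429} = - \frac{354940}{-486860 + \left(38586 - 157\right)} = - \frac{354940}{-486860 + 38429} = - \frac{354940}{-448431} = \left(-354940\right) \left(- \frac{1}{448431}\right) = \frac{354940}{448431}$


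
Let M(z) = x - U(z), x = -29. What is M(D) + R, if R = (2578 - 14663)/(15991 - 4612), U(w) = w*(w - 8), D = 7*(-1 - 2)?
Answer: -7271887/11379 ≈ -639.06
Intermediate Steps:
D = -21 (D = 7*(-3) = -21)
U(w) = w*(-8 + w)
M(z) = -29 - z*(-8 + z)
R = -12085/11379 ≈ -1.0620
M(D) + R = (-29 - 1*(-21)*(-8 - 21)) - 12085/11379 = (-29 - 1*(-21)*(-29)) - 12085/11379 = (-29 - 609) - 12085/11379 = -638 - 12085/11379 = -7271887/11379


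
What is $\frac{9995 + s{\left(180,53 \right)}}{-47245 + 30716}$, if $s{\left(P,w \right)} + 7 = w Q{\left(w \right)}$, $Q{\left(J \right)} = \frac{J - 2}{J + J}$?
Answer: $- \frac{20027}{33058} \approx -0.60581$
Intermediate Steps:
$Q{\left(J \right)} = \frac{-2 + J}{2 J}$
$s{\left(P,w \right)} = -8 + \frac{w}{2}$ ($s{\left(P,w \right)} = -7 + w \frac{-2 + w}{2 w} = -7 + \left(-1 + \frac{w}{2}\right) = -8 + \frac{w}{2}$)
$\frac{9995 + s{\left(180,53 \right)}}{-47245 + 30716} = \frac{9995 + \left(-8 + \frac{1}{2} \cdot 53\right)}{-47245 + 30716} = \frac{9995 + \left(-8 + \frac{53}{2}\right)}{-16529} = \left(9995 + \frac{37}{2}\right) \left(- \frac{1}{16529}\right) = \frac{20027}{2} \left(- \frac{1}{16529}\right) = - \frac{20027}{33058}$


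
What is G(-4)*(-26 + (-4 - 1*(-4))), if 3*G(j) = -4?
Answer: 104/3 ≈ 34.667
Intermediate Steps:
G(j) = -4/3 (G(j) = (1/3)*(-4) = -4/3)
G(-4)*(-26 + (-4 - 1*(-4))) = -4*(-26 + (-4 - 1*(-4)))/3 = -4*(-26 + (-4 + 4))/3 = -4*(-26 + 0)/3 = -4/3*(-26) = 104/3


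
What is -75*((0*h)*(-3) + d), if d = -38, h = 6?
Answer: 2850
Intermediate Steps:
-75*((0*h)*(-3) + d) = -75*((0*6)*(-3) - 38) = -75*(0*(-3) - 38) = -75*(0 - 38) = -75*(-38) = 2850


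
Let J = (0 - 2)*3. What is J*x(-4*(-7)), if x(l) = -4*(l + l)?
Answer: 1344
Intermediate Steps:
x(l) = -8*l
J = -6 (J = -2*3 = -6)
J*x(-4*(-7)) = -(-48)*(-4*(-7)) = -(-48)*28 = -6*(-224) = 1344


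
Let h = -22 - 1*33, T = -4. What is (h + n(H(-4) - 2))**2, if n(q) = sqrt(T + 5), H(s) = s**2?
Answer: 2916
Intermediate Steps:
h = -55 (h = -22 - 33 = -55)
n(q) = 1 (n(q) = sqrt(-4 + 5) = sqrt(1) = 1)
(h + n(H(-4) - 2))**2 = (-55 + 1)**2 = (-54)**2 = 2916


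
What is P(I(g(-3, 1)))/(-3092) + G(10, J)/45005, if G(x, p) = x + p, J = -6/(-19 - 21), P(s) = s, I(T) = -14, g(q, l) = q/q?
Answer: 3307269/695777300 ≈ 0.0047533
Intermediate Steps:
g(q, l) = 1
J = 3/20 (J = -6/(-40) = -6*(-1/40) = 3/20 ≈ 0.15000)
G(x, p) = p + x
P(I(g(-3, 1)))/(-3092) + G(10, J)/45005 = -14/(-3092) + (3/20 + 10)/45005 = -14*(-1/3092) + (203/20)*(1/45005) = 7/1546 + 203/900100 = 3307269/695777300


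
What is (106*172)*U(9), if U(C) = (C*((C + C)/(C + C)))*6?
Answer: 984528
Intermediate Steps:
U(C) = 6*C (U(C) = (C*((2*C)/((2*C))))*6 = (C*((2*C)*(1/(2*C))))*6 = (C*1)*6 = C*6 = 6*C)
(106*172)*U(9) = (106*172)*(6*9) = 18232*54 = 984528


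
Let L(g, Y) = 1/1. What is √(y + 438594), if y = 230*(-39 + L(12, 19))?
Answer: √429854 ≈ 655.63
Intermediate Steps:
L(g, Y) = 1
y = -8740 (y = 230*(-39 + 1) = 230*(-38) = -8740)
√(y + 438594) = √(-8740 + 438594) = √429854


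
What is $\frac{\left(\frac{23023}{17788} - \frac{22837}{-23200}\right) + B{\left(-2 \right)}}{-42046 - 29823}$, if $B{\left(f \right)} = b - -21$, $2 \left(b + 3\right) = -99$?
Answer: $\frac{3014778061}{7414753477600} \approx 0.00040659$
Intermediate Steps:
$b = - \frac{105}{2}$ ($b = -3 + \frac{1}{2} \left(-99\right) = -3 - \frac{99}{2} = - \frac{105}{2} \approx -52.5$)
$B{\left(f \right)} = - \frac{63}{2}$ ($B{\left(f \right)} = - \frac{105}{2} - -21 = - \frac{105}{2} + 21 = - \frac{63}{2}$)
$\frac{\left(\frac{23023}{17788} - \frac{22837}{-23200}\right) + B{\left(-2 \right)}}{-42046 - 29823} = \frac{\left(\frac{23023}{17788} - \frac{22837}{-23200}\right) - \frac{63}{2}}{-42046 - 29823} = \frac{\left(23023 \cdot \frac{1}{17788} - - \frac{22837}{23200}\right) - \frac{63}{2}}{-71869} = \left(\left(\frac{23023}{17788} + \frac{22837}{23200}\right) - \frac{63}{2}\right) \left(- \frac{1}{71869}\right) = \left(\frac{235089539}{103170400} - \frac{63}{2}\right) \left(- \frac{1}{71869}\right) = \left(- \frac{3014778061}{103170400}\right) \left(- \frac{1}{71869}\right) = \frac{3014778061}{7414753477600}$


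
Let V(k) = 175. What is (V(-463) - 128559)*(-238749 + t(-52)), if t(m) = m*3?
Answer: 30671579520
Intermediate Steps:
t(m) = 3*m
(V(-463) - 128559)*(-238749 + t(-52)) = (175 - 128559)*(-238749 + 3*(-52)) = -128384*(-238749 - 156) = -128384*(-238905) = 30671579520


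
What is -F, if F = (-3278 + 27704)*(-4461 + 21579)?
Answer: -418124268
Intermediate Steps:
F = 418124268 (F = 24426*17118 = 418124268)
-F = -1*418124268 = -418124268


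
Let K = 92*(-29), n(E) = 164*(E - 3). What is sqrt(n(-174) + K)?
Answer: 4*I*sqrt(1981) ≈ 178.03*I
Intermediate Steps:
n(E) = -492 + 164*E (n(E) = 164*(-3 + E) = -492 + 164*E)
K = -2668
sqrt(n(-174) + K) = sqrt((-492 + 164*(-174)) - 2668) = sqrt((-492 - 28536) - 2668) = sqrt(-29028 - 2668) = sqrt(-31696) = 4*I*sqrt(1981)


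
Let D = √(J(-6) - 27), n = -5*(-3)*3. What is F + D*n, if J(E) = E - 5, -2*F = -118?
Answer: 59 + 45*I*√38 ≈ 59.0 + 277.4*I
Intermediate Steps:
F = 59 (F = -½*(-118) = 59)
J(E) = -5 + E
n = 45 (n = 15*3 = 45)
D = I*√38 (D = √((-5 - 6) - 27) = √(-11 - 27) = √(-38) = I*√38 ≈ 6.1644*I)
F + D*n = 59 + (I*√38)*45 = 59 + 45*I*√38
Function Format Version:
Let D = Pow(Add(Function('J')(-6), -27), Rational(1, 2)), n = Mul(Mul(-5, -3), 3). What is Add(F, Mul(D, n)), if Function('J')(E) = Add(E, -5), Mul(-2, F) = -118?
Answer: Add(59, Mul(45, I, Pow(38, Rational(1, 2)))) ≈ Add(59.000, Mul(277.40, I))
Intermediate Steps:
F = 59 (F = Mul(Rational(-1, 2), -118) = 59)
Function('J')(E) = Add(-5, E)
n = 45 (n = Mul(15, 3) = 45)
D = Mul(I, Pow(38, Rational(1, 2))) (D = Pow(Add(Add(-5, -6), -27), Rational(1, 2)) = Pow(Add(-11, -27), Rational(1, 2)) = Pow(-38, Rational(1, 2)) = Mul(I, Pow(38, Rational(1, 2))) ≈ Mul(6.1644, I))
Add(F, Mul(D, n)) = Add(59, Mul(Mul(I, Pow(38, Rational(1, 2))), 45)) = Add(59, Mul(45, I, Pow(38, Rational(1, 2))))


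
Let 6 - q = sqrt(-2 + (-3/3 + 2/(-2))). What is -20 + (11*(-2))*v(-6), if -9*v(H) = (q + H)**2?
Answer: 0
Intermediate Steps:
q = 6 - 2*I (q = 6 - sqrt(-2 + (-3/3 + 2/(-2))) = 6 - sqrt(-2 + (-3*1/3 + 2*(-1/2))) = 6 - sqrt(-2 + (-1 - 1)) = 6 - sqrt(-2 - 2) = 6 - sqrt(-4) = 6 - 2*I ≈ 6.0 - 2.0*I)
v(H) = -(6 + H - 2*I)**2/9 (v(H) = -((6 - 2*I) + H)**2/9 = -(6 + H - 2*I)**2/9)
-20 + (11*(-2))*v(-6) = -20 + (11*(-2))*(-(6 - 6 - 2*I)**2/9) = -20 - (-22)*(-2*I)**2/9 = -20 - (-22)*(-4)/9 = -20 - 22*4/9 = -20 - 88/9 = -268/9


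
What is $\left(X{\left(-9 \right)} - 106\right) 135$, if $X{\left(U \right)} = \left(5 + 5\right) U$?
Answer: $-26460$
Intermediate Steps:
$X{\left(U \right)} = 10 U$
$\left(X{\left(-9 \right)} - 106\right) 135 = \left(10 \left(-9\right) - 106\right) 135 = \left(-90 - 106\right) 135 = \left(-196\right) 135 = -26460$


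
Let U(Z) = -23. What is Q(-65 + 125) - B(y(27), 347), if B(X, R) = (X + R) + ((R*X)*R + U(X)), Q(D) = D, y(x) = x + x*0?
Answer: -3251334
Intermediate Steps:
y(x) = x (y(x) = x + 0 = x)
B(X, R) = -23 + R + X + X*R**2 (B(X, R) = (X + R) + ((R*X)*R - 23) = (R + X) + (X*R**2 - 23) = (R + X) + (-23 + X*R**2) = -23 + R + X + X*R**2)
Q(-65 + 125) - B(y(27), 347) = (-65 + 125) - (-23 + 347 + 27 + 27*347**2) = 60 - (-23 + 347 + 27 + 27*120409) = 60 - (-23 + 347 + 27 + 3251043) = 60 - 1*3251394 = 60 - 3251394 = -3251334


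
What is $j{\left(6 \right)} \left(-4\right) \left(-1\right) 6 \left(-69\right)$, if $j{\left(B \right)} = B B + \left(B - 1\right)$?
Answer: $-67896$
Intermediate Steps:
$j{\left(B \right)} = -1 + B + B^{2}$ ($j{\left(B \right)} = B^{2} + \left(B - 1\right) = B^{2} + \left(-1 + B\right) = -1 + B + B^{2}$)
$j{\left(6 \right)} \left(-4\right) \left(-1\right) 6 \left(-69\right) = \left(-1 + 6 + 6^{2}\right) \left(-4\right) \left(-1\right) 6 \left(-69\right) = \left(-1 + 6 + 36\right) 4 \cdot 6 \left(-69\right) = 41 \cdot 24 \left(-69\right) = 984 \left(-69\right) = -67896$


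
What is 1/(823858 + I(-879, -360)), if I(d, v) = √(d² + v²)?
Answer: 823858/678741101923 - 3*√100249/678741101923 ≈ 1.2124e-6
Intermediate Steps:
1/(823858 + I(-879, -360)) = 1/(823858 + √((-879)² + (-360)²)) = 1/(823858 + √(772641 + 129600)) = 1/(823858 + √902241) = 1/(823858 + 3*√100249)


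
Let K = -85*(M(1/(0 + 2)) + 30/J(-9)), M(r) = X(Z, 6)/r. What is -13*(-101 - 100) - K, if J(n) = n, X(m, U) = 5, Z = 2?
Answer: 9539/3 ≈ 3179.7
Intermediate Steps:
M(r) = 5/r
K = -1700/3 (K = -85*(5/(1/(0 + 2)) + 30/(-9)) = -85*(5/(1/2) + 30*(-1/9)) = -85*(5/(1/2) - 10/3) = -85*(5*2 - 10/3) = -85*(10 - 10/3) = -85*20/3 = -1700/3 ≈ -566.67)
-13*(-101 - 100) - K = -13*(-101 - 100) - 1*(-1700/3) = -13*(-201) + 1700/3 = 2613 + 1700/3 = 9539/3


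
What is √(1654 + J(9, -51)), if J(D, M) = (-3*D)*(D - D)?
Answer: √1654 ≈ 40.669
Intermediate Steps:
J(D, M) = 0 (J(D, M) = -3*D*0 = 0)
√(1654 + J(9, -51)) = √(1654 + 0) = √1654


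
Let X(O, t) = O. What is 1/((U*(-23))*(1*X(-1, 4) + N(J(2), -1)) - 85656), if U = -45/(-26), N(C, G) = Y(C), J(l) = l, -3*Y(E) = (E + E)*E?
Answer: -26/2223261 ≈ -1.1695e-5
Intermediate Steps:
Y(E) = -2*E²/3 (Y(E) = -(E + E)*E/3 = -2*E*E/3 = -2*E²/3)
N(C, G) = -2*C²/3
U = 45/26 (U = -45*(-1/26) = 45/26 ≈ 1.7308)
1/((U*(-23))*(1*X(-1, 4) + N(J(2), -1)) - 85656) = 1/(((45/26)*(-23))*(1*(-1) - ⅔*2²) - 85656) = 1/(-1035*(-1 - ⅔*4)/26 - 85656) = 1/(-1035*(-1 - 8/3)/26 - 85656) = 1/(-1035/26*(-11/3) - 85656) = 1/(3795/26 - 85656) = 1/(-2223261/26) = -26/2223261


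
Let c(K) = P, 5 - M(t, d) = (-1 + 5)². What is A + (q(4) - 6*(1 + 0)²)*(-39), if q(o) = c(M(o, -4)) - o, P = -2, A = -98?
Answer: 370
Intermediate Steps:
M(t, d) = -11 (M(t, d) = 5 - (-1 + 5)² = 5 - 1*4² = 5 - 1*16 = 5 - 16 = -11)
c(K) = -2
q(o) = -2 - o
A + (q(4) - 6*(1 + 0)²)*(-39) = -98 + ((-2 - 1*4) - 6*(1 + 0)²)*(-39) = -98 + ((-2 - 4) - 6*1²)*(-39) = -98 + (-6 - 6*1)*(-39) = -98 + (-6 - 6)*(-39) = -98 - 12*(-39) = -98 + 468 = 370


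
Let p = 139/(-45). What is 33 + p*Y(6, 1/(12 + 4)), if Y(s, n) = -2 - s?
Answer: 2597/45 ≈ 57.711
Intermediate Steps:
p = -139/45 (p = 139*(-1/45) = -139/45 ≈ -3.0889)
33 + p*Y(6, 1/(12 + 4)) = 33 - 139*(-2 - 1*6)/45 = 33 - 139*(-2 - 6)/45 = 33 - 139/45*(-8) = 33 + 1112/45 = 2597/45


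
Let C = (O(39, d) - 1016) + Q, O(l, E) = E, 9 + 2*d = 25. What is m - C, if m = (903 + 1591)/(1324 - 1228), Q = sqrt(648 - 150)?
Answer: 49631/48 - sqrt(498) ≈ 1011.7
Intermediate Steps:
d = 8 (d = -9/2 + (1/2)*25 = -9/2 + 25/2 = 8)
Q = sqrt(498) ≈ 22.316
m = 1247/48 (m = 2494/96 = 2494*(1/96) = 1247/48 ≈ 25.979)
C = -1008 + sqrt(498) (C = (8 - 1016) + sqrt(498) = -1008 + sqrt(498) ≈ -985.68)
m - C = 1247/48 - (-1008 + sqrt(498)) = 1247/48 + (1008 - sqrt(498)) = 49631/48 - sqrt(498)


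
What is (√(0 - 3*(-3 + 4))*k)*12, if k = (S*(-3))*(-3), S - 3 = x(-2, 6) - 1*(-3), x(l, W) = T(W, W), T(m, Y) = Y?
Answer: 1296*I*√3 ≈ 2244.7*I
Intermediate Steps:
x(l, W) = W
S = 12 (S = 3 + (6 - 1*(-3)) = 3 + (6 + 3) = 3 + 9 = 12)
k = 108 (k = (12*(-3))*(-3) = -36*(-3) = 108)
(√(0 - 3*(-3 + 4))*k)*12 = (√(0 - 3*(-3 + 4))*108)*12 = (√(0 - 3*1)*108)*12 = (√(0 - 3)*108)*12 = (√(-3)*108)*12 = ((I*√3)*108)*12 = (108*I*√3)*12 = 1296*I*√3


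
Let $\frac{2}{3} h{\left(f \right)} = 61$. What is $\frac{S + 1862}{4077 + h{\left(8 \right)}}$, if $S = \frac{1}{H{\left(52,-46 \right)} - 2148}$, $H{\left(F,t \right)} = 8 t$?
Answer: $\frac{1561597}{3495982} \approx 0.44668$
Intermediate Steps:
$h{\left(f \right)} = \frac{183}{2}$ ($h{\left(f \right)} = \frac{3}{2} \cdot 61 = \frac{183}{2}$)
$S = - \frac{1}{2516}$ ($S = \frac{1}{8 \left(-46\right) - 2148} = \frac{1}{-368 - 2148} = \frac{1}{-2516} = - \frac{1}{2516} \approx -0.00039746$)
$\frac{S + 1862}{4077 + h{\left(8 \right)}} = \frac{- \frac{1}{2516} + 1862}{4077 + \frac{183}{2}} = \frac{4684791}{2516 \cdot \frac{8337}{2}} = \frac{4684791}{2516} \cdot \frac{2}{8337} = \frac{1561597}{3495982}$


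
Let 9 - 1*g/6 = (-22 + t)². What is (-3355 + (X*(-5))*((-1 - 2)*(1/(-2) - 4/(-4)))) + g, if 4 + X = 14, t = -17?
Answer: -12352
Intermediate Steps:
X = 10 (X = -4 + 14 = 10)
g = -9072 (g = 54 - 6*(-22 - 17)² = 54 - 6*(-39)² = 54 - 6*1521 = 54 - 9126 = -9072)
(-3355 + (X*(-5))*((-1 - 2)*(1/(-2) - 4/(-4)))) + g = (-3355 + (10*(-5))*((-1 - 2)*(1/(-2) - 4/(-4)))) - 9072 = (-3355 - (-150)*(1*(-½) - 4*(-¼))) - 9072 = (-3355 - (-150)*(-½ + 1)) - 9072 = (-3355 - (-150)/2) - 9072 = (-3355 - 50*(-3/2)) - 9072 = (-3355 + 75) - 9072 = -3280 - 9072 = -12352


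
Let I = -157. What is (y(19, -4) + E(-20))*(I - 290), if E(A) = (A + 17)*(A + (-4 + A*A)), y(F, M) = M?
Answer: 506004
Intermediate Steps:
E(A) = (17 + A)*(-4 + A + A²) (E(A) = (17 + A)*(A + (-4 + A²)) = (17 + A)*(-4 + A + A²))
(y(19, -4) + E(-20))*(I - 290) = (-4 + (-68 + (-20)³ + 13*(-20) + 18*(-20)²))*(-157 - 290) = (-4 + (-68 - 8000 - 260 + 18*400))*(-447) = (-4 + (-68 - 8000 - 260 + 7200))*(-447) = (-4 - 1128)*(-447) = -1132*(-447) = 506004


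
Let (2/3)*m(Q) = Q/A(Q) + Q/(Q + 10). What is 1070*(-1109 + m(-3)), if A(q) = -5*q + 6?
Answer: -8312830/7 ≈ -1.1875e+6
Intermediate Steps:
A(q) = 6 - 5*q
m(Q) = 3*Q/(2*(6 - 5*Q)) + 3*Q/(2*(10 + Q)) (m(Q) = 3*(Q/(6 - 5*Q) + Q/(Q + 10))/2 = 3*(Q/(6 - 5*Q) + Q/(10 + Q))/2 = 3*Q/(2*(6 - 5*Q)) + 3*Q/(2*(10 + Q)))
1070*(-1109 + m(-3)) = 1070*(-1109 + 6*(-3)*(-4 - 3)/((-6 + 5*(-3))*(10 - 3))) = 1070*(-1109 + 6*(-3)*(-7)/(-6 - 15*7)) = 1070*(-1109 + 6*(-3)*(⅐)*(-7)/(-21)) = 1070*(-1109 + 6*(-3)*(-1/21)*(⅐)*(-7)) = 1070*(-1109 - 6/7) = 1070*(-7769/7) = -8312830/7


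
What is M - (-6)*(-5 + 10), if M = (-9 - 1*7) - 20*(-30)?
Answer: 614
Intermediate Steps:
M = 584 (M = (-9 - 7) + 600 = -16 + 600 = 584)
M - (-6)*(-5 + 10) = 584 - (-6)*(-5 + 10) = 584 - (-6)*5 = 584 - 1*(-30) = 584 + 30 = 614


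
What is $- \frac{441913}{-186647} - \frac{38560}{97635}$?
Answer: $\frac{7189813487}{3644655969} \approx 1.9727$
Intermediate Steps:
$- \frac{441913}{-186647} - \frac{38560}{97635} = \left(-441913\right) \left(- \frac{1}{186647}\right) - \frac{7712}{19527} = \frac{441913}{186647} - \frac{7712}{19527} = \frac{7189813487}{3644655969}$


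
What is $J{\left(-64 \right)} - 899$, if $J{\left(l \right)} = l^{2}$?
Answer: $3197$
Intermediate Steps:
$J{\left(-64 \right)} - 899 = \left(-64\right)^{2} - 899 = 4096 - 899 = 3197$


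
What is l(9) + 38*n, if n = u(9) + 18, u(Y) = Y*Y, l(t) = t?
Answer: 3771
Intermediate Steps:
u(Y) = Y**2
n = 99 (n = 9**2 + 18 = 81 + 18 = 99)
l(9) + 38*n = 9 + 38*99 = 9 + 3762 = 3771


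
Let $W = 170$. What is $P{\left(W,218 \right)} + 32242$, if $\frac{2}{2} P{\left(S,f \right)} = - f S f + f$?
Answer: $-8046620$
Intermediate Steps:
$P{\left(S,f \right)} = f - S f^{2}$ ($P{\left(S,f \right)} = - f S f + f = - S f f + f = - S f^{2} + f = f - S f^{2}$)
$P{\left(W,218 \right)} + 32242 = 218 \left(1 - 170 \cdot 218\right) + 32242 = 218 \left(1 - 37060\right) + 32242 = 218 \left(-37059\right) + 32242 = -8078862 + 32242 = -8046620$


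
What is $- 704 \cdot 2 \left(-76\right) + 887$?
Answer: $107895$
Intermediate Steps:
$- 704 \cdot 2 \left(-76\right) + 887 = \left(-704\right) \left(-152\right) + 887 = 107008 + 887 = 107895$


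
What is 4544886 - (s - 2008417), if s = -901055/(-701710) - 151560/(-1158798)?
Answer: 177625086613488275/27104671486 ≈ 6.5533e+6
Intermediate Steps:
s = 38349729983/27104671486 (s = -901055*(-1/701710) - 151560*(-1/1158798) = 180211/140342 + 25260/193133 = 38349729983/27104671486 ≈ 1.4149)
4544886 - (s - 2008417) = 4544886 - (38349729983/27104671486 - 2008417) = 4544886 - 1*(-54437444642167679/27104671486) = 4544886 + 54437444642167679/27104671486 = 177625086613488275/27104671486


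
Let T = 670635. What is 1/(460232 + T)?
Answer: 1/1130867 ≈ 8.8428e-7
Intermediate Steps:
1/(460232 + T) = 1/(460232 + 670635) = 1/1130867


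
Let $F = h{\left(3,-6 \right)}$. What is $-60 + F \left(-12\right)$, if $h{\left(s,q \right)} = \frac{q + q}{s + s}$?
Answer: $-36$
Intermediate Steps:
$h{\left(s,q \right)} = \frac{q}{s}$ ($h{\left(s,q \right)} = \frac{2 q}{2 s} = 2 q \frac{1}{2 s} = \frac{q}{s}$)
$F = -2$ ($F = - \frac{6}{3} = \left(-6\right) \frac{1}{3} = -2$)
$-60 + F \left(-12\right) = -60 - -24 = -60 + 24 = -36$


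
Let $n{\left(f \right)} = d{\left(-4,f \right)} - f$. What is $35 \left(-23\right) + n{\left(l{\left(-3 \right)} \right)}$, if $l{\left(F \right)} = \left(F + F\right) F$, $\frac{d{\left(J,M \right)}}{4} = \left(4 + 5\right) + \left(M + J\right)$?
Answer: $-731$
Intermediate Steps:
$d{\left(J,M \right)} = 36 + 4 J + 4 M$ ($d{\left(J,M \right)} = 4 \left(\left(4 + 5\right) + \left(M + J\right)\right) = 4 \left(9 + \left(J + M\right)\right) = 4 \left(9 + J + M\right) = 36 + 4 J + 4 M$)
$l{\left(F \right)} = 2 F^{2}$ ($l{\left(F \right)} = 2 F F = 2 F^{2}$)
$n{\left(f \right)} = 20 + 3 f$ ($n{\left(f \right)} = \left(36 + 4 \left(-4\right) + 4 f\right) - f = \left(36 - 16 + 4 f\right) - f = \left(20 + 4 f\right) - f = 20 + 3 f$)
$35 \left(-23\right) + n{\left(l{\left(-3 \right)} \right)} = 35 \left(-23\right) + \left(20 + 3 \cdot 2 \left(-3\right)^{2}\right) = -805 + \left(20 + 3 \cdot 2 \cdot 9\right) = -805 + \left(20 + 3 \cdot 18\right) = -805 + \left(20 + 54\right) = -805 + 74 = -731$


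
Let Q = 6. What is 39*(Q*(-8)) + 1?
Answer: -1871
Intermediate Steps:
39*(Q*(-8)) + 1 = 39*(6*(-8)) + 1 = 39*(-48) + 1 = -1872 + 1 = -1871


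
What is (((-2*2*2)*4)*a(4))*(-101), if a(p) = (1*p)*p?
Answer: 51712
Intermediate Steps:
a(p) = p**2 (a(p) = p*p = p**2)
(((-2*2*2)*4)*a(4))*(-101) = (((-2*2*2)*4)*4**2)*(-101) = ((-4*2*4)*16)*(-101) = (-8*4*16)*(-101) = -32*16*(-101) = -512*(-101) = 51712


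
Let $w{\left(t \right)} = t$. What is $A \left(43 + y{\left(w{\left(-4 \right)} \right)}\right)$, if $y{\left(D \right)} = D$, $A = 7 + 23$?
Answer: $1170$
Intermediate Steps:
$A = 30$
$A \left(43 + y{\left(w{\left(-4 \right)} \right)}\right) = 30 \left(43 - 4\right) = 30 \cdot 39 = 1170$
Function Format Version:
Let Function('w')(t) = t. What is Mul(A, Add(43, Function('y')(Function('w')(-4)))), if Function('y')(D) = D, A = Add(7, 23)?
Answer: 1170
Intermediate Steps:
A = 30
Mul(A, Add(43, Function('y')(Function('w')(-4)))) = Mul(30, Add(43, -4)) = Mul(30, 39) = 1170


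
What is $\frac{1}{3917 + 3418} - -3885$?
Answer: $\frac{28496476}{7335} \approx 3885.0$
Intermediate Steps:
$\frac{1}{3917 + 3418} - -3885 = \frac{1}{7335} + 3885 = \frac{28496476}{7335}$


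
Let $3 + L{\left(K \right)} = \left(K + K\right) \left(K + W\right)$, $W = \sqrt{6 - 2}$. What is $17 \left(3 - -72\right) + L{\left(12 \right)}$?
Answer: $1608$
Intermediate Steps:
$W = 2$ ($W = \sqrt{4} = 2$)
$L{\left(K \right)} = -3 + 2 K \left(2 + K\right)$ ($L{\left(K \right)} = -3 + \left(K + K\right) \left(K + 2\right) = -3 + 2 K \left(2 + K\right)$)
$17 \left(3 - -72\right) + L{\left(12 \right)} = 17 \left(3 - -72\right) + \left(-3 + 2 \cdot 12^{2} + 4 \cdot 12\right) = 17 \left(3 + 72\right) + \left(-3 + 2 \cdot 144 + 48\right) = 17 \cdot 75 + \left(-3 + 288 + 48\right) = 1275 + 333 = 1608$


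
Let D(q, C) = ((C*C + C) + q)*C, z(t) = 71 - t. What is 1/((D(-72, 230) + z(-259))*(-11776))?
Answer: -1/143710417920 ≈ -6.9584e-12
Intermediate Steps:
D(q, C) = C*(C + q + C²) (D(q, C) = ((C² + C) + q)*C = ((C + C²) + q)*C = (C + q + C²)*C = C*(C + q + C²))
1/((D(-72, 230) + z(-259))*(-11776)) = 1/((230*(230 - 72 + 230²) + (71 - 1*(-259)))*(-11776)) = -1/11776/(230*(230 - 72 + 52900) + (71 + 259)) = -1/11776/(230*53058 + 330) = -1/11776/(12203340 + 330) = -1/11776/12203670 = (1/12203670)*(-1/11776) = -1/143710417920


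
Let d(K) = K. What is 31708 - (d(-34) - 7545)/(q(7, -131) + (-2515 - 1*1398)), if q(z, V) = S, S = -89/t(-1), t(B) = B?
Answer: 121243813/3824 ≈ 31706.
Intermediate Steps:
S = 89 (S = -89/(-1) = -89*(-1) = 89)
q(z, V) = 89
31708 - (d(-34) - 7545)/(q(7, -131) + (-2515 - 1*1398)) = 31708 - (-34 - 7545)/(89 + (-2515 - 1*1398)) = 31708 - (-7579)/(89 + (-2515 - 1398)) = 31708 - (-7579)/(89 - 3913) = 31708 - (-7579)/(-3824) = 31708 - (-7579)*(-1)/3824 = 31708 - 1*7579/3824 = 31708 - 7579/3824 = 121243813/3824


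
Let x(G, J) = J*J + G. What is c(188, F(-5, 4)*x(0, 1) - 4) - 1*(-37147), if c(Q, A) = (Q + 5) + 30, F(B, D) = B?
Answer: 37370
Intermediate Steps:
x(G, J) = G + J² (x(G, J) = J² + G = G + J²)
c(Q, A) = 35 + Q (c(Q, A) = (5 + Q) + 30 = 35 + Q)
c(188, F(-5, 4)*x(0, 1) - 4) - 1*(-37147) = (35 + 188) - 1*(-37147) = 223 + 37147 = 37370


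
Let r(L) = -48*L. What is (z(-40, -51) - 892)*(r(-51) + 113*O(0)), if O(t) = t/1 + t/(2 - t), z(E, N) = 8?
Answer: -2164032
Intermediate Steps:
O(t) = t + t/(2 - t) (O(t) = t*1 + t/(2 - t) = t + t/(2 - t))
(z(-40, -51) - 892)*(r(-51) + 113*O(0)) = (8 - 892)*(-48*(-51) + 113*(0*(-3 + 0)/(-2 + 0))) = -884*(2448 + 113*(0*(-3)/(-2))) = -884*(2448 + 113*(0*(-½)*(-3))) = -884*(2448 + 113*0) = -884*(2448 + 0) = -884*2448 = -2164032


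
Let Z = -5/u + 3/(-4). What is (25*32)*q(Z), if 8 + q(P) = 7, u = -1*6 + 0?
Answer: -800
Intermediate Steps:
u = -6 (u = -6 + 0 = -6)
Z = 1/12 (Z = -5/(-6) + 3/(-4) = -5*(-⅙) + 3*(-¼) = ⅚ - ¾ = 1/12 ≈ 0.083333)
q(P) = -1 (q(P) = -8 + 7 = -1)
(25*32)*q(Z) = (25*32)*(-1) = 800*(-1) = -800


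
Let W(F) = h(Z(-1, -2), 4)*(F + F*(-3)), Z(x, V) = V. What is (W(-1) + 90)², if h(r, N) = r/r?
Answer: 8464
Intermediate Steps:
h(r, N) = 1
W(F) = -2*F (W(F) = 1*(F + F*(-3)) = 1*(F - 3*F) = 1*(-2*F) = -2*F)
(W(-1) + 90)² = (-2*(-1) + 90)² = (2 + 90)² = 92² = 8464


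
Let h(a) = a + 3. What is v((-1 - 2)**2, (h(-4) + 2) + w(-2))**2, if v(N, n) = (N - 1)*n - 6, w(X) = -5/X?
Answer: 484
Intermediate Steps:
h(a) = 3 + a
v(N, n) = -6 + n*(-1 + N) (v(N, n) = (-1 + N)*n - 6 = n*(-1 + N) - 6 = -6 + n*(-1 + N))
v((-1 - 2)**2, (h(-4) + 2) + w(-2))**2 = (-6 - (((3 - 4) + 2) - 5/(-2)) + (-1 - 2)**2*(((3 - 4) + 2) - 5/(-2)))**2 = (-6 - ((-1 + 2) - 5*(-1/2)) + (-3)**2*((-1 + 2) - 5*(-1/2)))**2 = (-6 - (1 + 5/2) + 9*(1 + 5/2))**2 = (-6 - 1*7/2 + 9*(7/2))**2 = (-6 - 7/2 + 63/2)**2 = 22**2 = 484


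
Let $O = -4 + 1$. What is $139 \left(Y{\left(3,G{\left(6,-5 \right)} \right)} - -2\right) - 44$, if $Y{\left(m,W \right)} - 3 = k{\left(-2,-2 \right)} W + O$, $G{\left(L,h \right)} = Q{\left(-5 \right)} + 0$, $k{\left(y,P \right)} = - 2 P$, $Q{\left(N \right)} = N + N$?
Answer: $-5326$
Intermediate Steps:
$Q{\left(N \right)} = 2 N$
$O = -3$
$G{\left(L,h \right)} = -10$ ($G{\left(L,h \right)} = 2 \left(-5\right) + 0 = -10 + 0 = -10$)
$Y{\left(m,W \right)} = 4 W$ ($Y{\left(m,W \right)} = 3 + \left(\left(-2\right) \left(-2\right) W - 3\right) = 3 + \left(4 W - 3\right) = 3 + \left(-3 + 4 W\right) = 4 W$)
$139 \left(Y{\left(3,G{\left(6,-5 \right)} \right)} - -2\right) - 44 = 139 \left(4 \left(-10\right) - -2\right) - 44 = 139 \left(-40 + 2\right) - 44 = 139 \left(-38\right) - 44 = -5282 - 44 = -5326$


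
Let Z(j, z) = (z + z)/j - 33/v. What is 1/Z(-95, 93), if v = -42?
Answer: -1330/1559 ≈ -0.85311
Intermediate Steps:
Z(j, z) = 11/14 + 2*z/j (Z(j, z) = (z + z)/j - 33/(-42) = (2*z)/j - 33*(-1/42) = 2*z/j + 11/14 = 11/14 + 2*z/j)
1/Z(-95, 93) = 1/(11/14 + 2*93/(-95)) = 1/(11/14 + 2*93*(-1/95)) = 1/(11/14 - 186/95) = 1/(-1559/1330) = -1330/1559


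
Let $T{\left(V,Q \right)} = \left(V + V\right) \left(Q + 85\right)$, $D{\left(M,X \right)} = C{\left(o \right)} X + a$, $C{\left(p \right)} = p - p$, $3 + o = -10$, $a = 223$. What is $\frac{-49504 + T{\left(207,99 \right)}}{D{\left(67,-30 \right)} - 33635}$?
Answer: $- \frac{6668}{8353} \approx -0.79828$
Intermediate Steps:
$o = -13$ ($o = -3 - 10 = -13$)
$C{\left(p \right)} = 0$
$D{\left(M,X \right)} = 223$ ($D{\left(M,X \right)} = 0 X + 223 = 0 + 223 = 223$)
$T{\left(V,Q \right)} = 2 V \left(85 + Q\right)$
$\frac{-49504 + T{\left(207,99 \right)}}{D{\left(67,-30 \right)} - 33635} = \frac{-49504 + 2 \cdot 207 \left(85 + 99\right)}{223 - 33635} = \frac{-49504 + 2 \cdot 207 \cdot 184}{-33412} = \left(-49504 + 76176\right) \left(- \frac{1}{33412}\right) = 26672 \left(- \frac{1}{33412}\right) = - \frac{6668}{8353}$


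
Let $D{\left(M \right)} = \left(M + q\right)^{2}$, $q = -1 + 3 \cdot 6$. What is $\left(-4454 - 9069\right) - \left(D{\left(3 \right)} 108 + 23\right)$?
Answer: $-56746$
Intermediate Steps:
$q = 17$ ($q = -1 + 18 = 17$)
$D{\left(M \right)} = \left(17 + M\right)^{2}$ ($D{\left(M \right)} = \left(M + 17\right)^{2} = \left(17 + M\right)^{2}$)
$\left(-4454 - 9069\right) - \left(D{\left(3 \right)} 108 + 23\right) = \left(-4454 - 9069\right) - \left(\left(17 + 3\right)^{2} \cdot 108 + 23\right) = -13523 - \left(20^{2} \cdot 108 + 23\right) = -13523 - \left(400 \cdot 108 + 23\right) = -13523 - \left(43200 + 23\right) = -13523 - 43223 = -56746$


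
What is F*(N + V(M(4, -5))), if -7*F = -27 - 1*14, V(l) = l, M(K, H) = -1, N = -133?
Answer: -5494/7 ≈ -784.86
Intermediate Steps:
F = 41/7 (F = -(-27 - 1*14)/7 = -(-27 - 14)/7 = -⅐*(-41) = 41/7 ≈ 5.8571)
F*(N + V(M(4, -5))) = 41*(-133 - 1)/7 = (41/7)*(-134) = -5494/7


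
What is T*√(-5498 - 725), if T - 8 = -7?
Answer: 7*I*√127 ≈ 78.886*I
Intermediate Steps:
T = 1 (T = 8 - 7 = 1)
T*√(-5498 - 725) = 1*√(-5498 - 725) = 1*√(-6223) = 1*(7*I*√127) = 7*I*√127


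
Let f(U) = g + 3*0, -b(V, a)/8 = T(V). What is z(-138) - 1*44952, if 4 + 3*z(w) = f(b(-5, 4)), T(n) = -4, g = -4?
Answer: -134864/3 ≈ -44955.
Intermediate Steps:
b(V, a) = 32 (b(V, a) = -8*(-4) = 32)
f(U) = -4 (f(U) = -4 + 3*0 = -4 + 0 = -4)
z(w) = -8/3 (z(w) = -4/3 + (1/3)*(-4) = -4/3 - 4/3 = -8/3)
z(-138) - 1*44952 = -8/3 - 1*44952 = -8/3 - 44952 = -134864/3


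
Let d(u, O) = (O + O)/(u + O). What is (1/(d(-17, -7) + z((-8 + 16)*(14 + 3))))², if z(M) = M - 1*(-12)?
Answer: 144/3179089 ≈ 4.5296e-5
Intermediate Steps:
z(M) = 12 + M (z(M) = M + 12 = 12 + M)
d(u, O) = 2*O/(O + u) (d(u, O) = (2*O)/(O + u) = 2*O/(O + u))
(1/(d(-17, -7) + z((-8 + 16)*(14 + 3))))² = (1/(2*(-7)/(-7 - 17) + (12 + (-8 + 16)*(14 + 3))))² = (1/(2*(-7)/(-24) + (12 + 8*17)))² = (1/(2*(-7)*(-1/24) + (12 + 136)))² = (1/(7/12 + 148))² = (1/(1783/12))² = (12/1783)² = 144/3179089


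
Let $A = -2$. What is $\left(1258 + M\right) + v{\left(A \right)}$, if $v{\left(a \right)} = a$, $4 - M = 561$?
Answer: $699$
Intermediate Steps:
$M = -557$ ($M = 4 - 561 = -557$)
$\left(1258 + M\right) + v{\left(A \right)} = \left(1258 - 557\right) - 2 = 701 - 2 = 699$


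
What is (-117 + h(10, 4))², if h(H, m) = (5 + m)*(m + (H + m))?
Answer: 2025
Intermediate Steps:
h(H, m) = (5 + m)*(H + 2*m)
(-117 + h(10, 4))² = (-117 + (2*4² + 5*10 + 10*4 + 10*4))² = (-117 + (2*16 + 50 + 40 + 40))² = (-117 + (32 + 50 + 40 + 40))² = (-117 + 162)² = 45² = 2025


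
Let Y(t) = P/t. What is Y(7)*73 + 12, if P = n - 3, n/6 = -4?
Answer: -1887/7 ≈ -269.57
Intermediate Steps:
n = -24 (n = 6*(-4) = -24)
P = -27 (P = -24 - 3 = -27)
Y(t) = -27/t
Y(7)*73 + 12 = -27/7*73 + 12 = -1971/7 + 12 = -1887/7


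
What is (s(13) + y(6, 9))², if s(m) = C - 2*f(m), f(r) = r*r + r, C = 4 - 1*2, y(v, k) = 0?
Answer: 131044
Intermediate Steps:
C = 2 (C = 4 - 2 = 2)
f(r) = r + r² (f(r) = r² + r = r + r²)
s(m) = 2 - 2*m*(1 + m)
(s(13) + y(6, 9))² = ((2 - 2*13*(1 + 13)) + 0)² = ((2 - 2*13*14) + 0)² = ((2 - 364) + 0)² = (-362 + 0)² = (-362)² = 131044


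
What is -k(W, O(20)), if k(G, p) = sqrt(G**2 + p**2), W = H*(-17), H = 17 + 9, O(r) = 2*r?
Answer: -2*sqrt(49241) ≈ -443.81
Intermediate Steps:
H = 26
W = -442 (W = 26*(-17) = -442)
-k(W, O(20)) = -sqrt((-442)**2 + (2*20)**2) = -sqrt(195364 + 40**2) = -sqrt(195364 + 1600) = -sqrt(196964) = -2*sqrt(49241)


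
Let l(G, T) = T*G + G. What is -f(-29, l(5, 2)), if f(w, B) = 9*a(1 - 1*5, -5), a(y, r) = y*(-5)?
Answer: -180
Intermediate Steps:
a(y, r) = -5*y
l(G, T) = G + G*T (l(G, T) = G*T + G = G + G*T)
f(w, B) = 180 (f(w, B) = 9*(-5*(1 - 1*5)) = 9*(-5*(1 - 5)) = 9*(-5*(-4)) = 9*20 = 180)
-f(-29, l(5, 2)) = -1*180 = -180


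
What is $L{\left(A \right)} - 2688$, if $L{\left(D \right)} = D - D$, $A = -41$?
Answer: $-2688$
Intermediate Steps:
$L{\left(D \right)} = 0$
$L{\left(A \right)} - 2688 = 0 - 2688 = -2688$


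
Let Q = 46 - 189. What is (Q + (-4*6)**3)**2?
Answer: 195077089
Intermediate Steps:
Q = -143
(Q + (-4*6)**3)**2 = (-143 + (-4*6)**3)**2 = (-143 + (-24)**3)**2 = (-143 - 13824)**2 = (-13967)**2 = 195077089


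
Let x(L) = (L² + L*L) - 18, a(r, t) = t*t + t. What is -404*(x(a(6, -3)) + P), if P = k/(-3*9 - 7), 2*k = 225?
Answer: -348147/17 ≈ -20479.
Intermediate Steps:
k = 225/2 (k = (½)*225 = 225/2 ≈ 112.50)
a(r, t) = t + t² (a(r, t) = t² + t = t + t²)
x(L) = -18 + 2*L² (x(L) = (L² + L²) - 18 = 2*L² - 18 = -18 + 2*L²)
P = -225/68 (P = 225/(2*(-3*9 - 7)) = 225/(2*(-27 - 7)) = (225/2)/(-34) = (225/2)*(-1/34) = -225/68 ≈ -3.3088)
-404*(x(a(6, -3)) + P) = -404*((-18 + 2*(-3*(1 - 3))²) - 225/68) = -404*((-18 + 2*(-3*(-2))²) - 225/68) = -404*((-18 + 2*6²) - 225/68) = -404*((-18 + 2*36) - 225/68) = -404*((-18 + 72) - 225/68) = -404*(54 - 225/68) = -404*3447/68 = -348147/17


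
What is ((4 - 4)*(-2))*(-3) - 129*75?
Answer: -9675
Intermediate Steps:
((4 - 4)*(-2))*(-3) - 129*75 = (0*(-2))*(-3) - 9675 = 0*(-3) - 9675 = 0 - 9675 = -9675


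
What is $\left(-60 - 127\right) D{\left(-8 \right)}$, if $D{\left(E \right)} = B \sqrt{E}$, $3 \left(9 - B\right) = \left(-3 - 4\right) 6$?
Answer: $- 8602 i \sqrt{2} \approx - 12165.0 i$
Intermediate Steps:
$B = 23$ ($B = 9 - \frac{\left(-3 - 4\right) 6}{3} = 9 - \frac{\left(-7\right) 6}{3} = 9 - -14 = 9 + 14 = 23$)
$D{\left(E \right)} = 23 \sqrt{E}$
$\left(-60 - 127\right) D{\left(-8 \right)} = \left(-60 - 127\right) 23 \sqrt{-8} = - 187 \cdot 23 \cdot 2 i \sqrt{2} = - 187 \cdot 46 i \sqrt{2} = - 8602 i \sqrt{2}$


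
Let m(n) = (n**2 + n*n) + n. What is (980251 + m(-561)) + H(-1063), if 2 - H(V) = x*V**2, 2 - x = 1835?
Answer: 2072842311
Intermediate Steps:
x = -1833 (x = 2 - 1*1835 = 2 - 1835 = -1833)
m(n) = n + 2*n**2 (m(n) = (n**2 + n**2) + n = 2*n**2 + n = n + 2*n**2)
H(V) = 2 + 1833*V**2 (H(V) = 2 - (-1833)*V**2 = 2 + 1833*V**2)
(980251 + m(-561)) + H(-1063) = (980251 - 561*(1 + 2*(-561))) + (2 + 1833*(-1063)**2) = (980251 - 561*(1 - 1122)) + (2 + 1833*1129969) = (980251 - 561*(-1121)) + (2 + 2071233177) = (980251 + 628881) + 2071233179 = 1609132 + 2071233179 = 2072842311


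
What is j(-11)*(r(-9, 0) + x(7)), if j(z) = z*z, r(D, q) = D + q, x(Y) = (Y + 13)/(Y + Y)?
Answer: -6413/7 ≈ -916.14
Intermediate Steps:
x(Y) = (13 + Y)/(2*Y) (x(Y) = (13 + Y)/((2*Y)) = (13 + Y)*(1/(2*Y)) = (13 + Y)/(2*Y))
j(z) = z**2
j(-11)*(r(-9, 0) + x(7)) = (-11)**2*((-9 + 0) + (1/2)*(13 + 7)/7) = 121*(-9 + (1/2)*(1/7)*20) = 121*(-9 + 10/7) = 121*(-53/7) = -6413/7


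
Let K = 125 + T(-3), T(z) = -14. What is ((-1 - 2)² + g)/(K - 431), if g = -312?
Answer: 303/320 ≈ 0.94687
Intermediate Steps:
K = 111 (K = 125 - 14 = 111)
((-1 - 2)² + g)/(K - 431) = ((-1 - 2)² - 312)/(111 - 431) = ((-3)² - 312)/(-320) = (9 - 312)*(-1/320) = -303*(-1/320) = 303/320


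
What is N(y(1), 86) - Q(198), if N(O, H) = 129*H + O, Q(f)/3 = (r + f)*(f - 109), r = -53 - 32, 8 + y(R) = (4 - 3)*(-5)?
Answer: -19090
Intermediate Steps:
y(R) = -13 (y(R) = -8 + (4 - 3)*(-5) = -8 + 1*(-5) = -8 - 5 = -13)
r = -85
Q(f) = 3*(-109 + f)*(-85 + f) (Q(f) = 3*((-85 + f)*(f - 109)) = 3*((-85 + f)*(-109 + f)) = 3*((-109 + f)*(-85 + f)) = 3*(-109 + f)*(-85 + f))
N(O, H) = O + 129*H
N(y(1), 86) - Q(198) = (-13 + 129*86) - (27795 - 582*198 + 3*198**2) = (-13 + 11094) - (27795 - 115236 + 3*39204) = 11081 - (27795 - 115236 + 117612) = 11081 - 1*30171 = 11081 - 30171 = -19090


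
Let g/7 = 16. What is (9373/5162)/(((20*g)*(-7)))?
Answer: -1339/11562880 ≈ -0.00011580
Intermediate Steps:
g = 112 (g = 7*16 = 112)
(9373/5162)/(((20*g)*(-7))) = (9373/5162)/(((20*112)*(-7))) = (9373*(1/5162))/((2240*(-7))) = (9373/5162)/(-15680) = (9373/5162)*(-1/15680) = -1339/11562880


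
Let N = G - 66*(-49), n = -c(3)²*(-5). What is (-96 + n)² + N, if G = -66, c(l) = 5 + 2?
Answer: 25369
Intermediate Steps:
c(l) = 7
n = 245 (n = -1*7²*(-5) = -1*49*(-5) = -49*(-5) = 245)
N = 3168 (N = -66 - 66*(-49) = -66 + 3234 = 3168)
(-96 + n)² + N = (-96 + 245)² + 3168 = 149² + 3168 = 22201 + 3168 = 25369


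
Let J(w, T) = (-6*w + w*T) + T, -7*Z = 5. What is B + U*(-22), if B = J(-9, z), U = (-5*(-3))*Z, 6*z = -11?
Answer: 6392/21 ≈ 304.38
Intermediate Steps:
Z = -5/7 (Z = -⅐*5 = -5/7 ≈ -0.71429)
z = -11/6 (z = (⅙)*(-11) = -11/6 ≈ -1.8333)
J(w, T) = T - 6*w + T*w (J(w, T) = (-6*w + T*w) + T = T - 6*w + T*w)
U = -75/7 (U = -5*(-3)*(-5/7) = 15*(-5/7) = -75/7 ≈ -10.714)
B = 206/3 (B = -11/6 - 6*(-9) - 11/6*(-9) = -11/6 + 54 + 33/2 = 206/3 ≈ 68.667)
B + U*(-22) = 206/3 - 75/7*(-22) = 206/3 + 1650/7 = 6392/21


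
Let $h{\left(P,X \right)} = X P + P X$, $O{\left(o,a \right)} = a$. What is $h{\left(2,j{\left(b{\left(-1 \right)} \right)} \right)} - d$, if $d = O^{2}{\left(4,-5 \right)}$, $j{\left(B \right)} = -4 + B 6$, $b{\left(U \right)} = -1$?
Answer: $-65$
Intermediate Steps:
$j{\left(B \right)} = -4 + 6 B$
$h{\left(P,X \right)} = 2 P X$ ($h{\left(P,X \right)} = P X + P X = 2 P X$)
$d = 25$ ($d = \left(-5\right)^{2} = 25$)
$h{\left(2,j{\left(b{\left(-1 \right)} \right)} \right)} - d = 2 \cdot 2 \left(-4 + 6 \left(-1\right)\right) - 25 = 2 \cdot 2 \left(-4 - 6\right) - 25 = 2 \cdot 2 \left(-10\right) - 25 = -40 - 25 = -65$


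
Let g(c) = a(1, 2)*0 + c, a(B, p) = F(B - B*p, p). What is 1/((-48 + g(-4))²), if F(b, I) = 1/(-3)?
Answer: 1/2704 ≈ 0.00036982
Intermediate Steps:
F(b, I) = -⅓
a(B, p) = -⅓
g(c) = c (g(c) = -⅓*0 + c = 0 + c = c)
1/((-48 + g(-4))²) = 1/((-48 - 4)²) = 1/((-52)²) = 1/2704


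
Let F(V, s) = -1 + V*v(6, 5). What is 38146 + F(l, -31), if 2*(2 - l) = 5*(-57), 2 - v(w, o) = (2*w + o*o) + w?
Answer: 64441/2 ≈ 32221.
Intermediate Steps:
v(w, o) = 2 - o² - 3*w (v(w, o) = 2 - ((2*w + o*o) + w) = 2 - ((2*w + o²) + w) = 2 - ((o² + 2*w) + w) = 2 - (o² + 3*w) = 2 + (-o² - 3*w) = 2 - o² - 3*w)
l = 289/2 (l = 2 - 5*(-57)/2 = 2 - ½*(-285) = 2 + 285/2 = 289/2 ≈ 144.50)
F(V, s) = -1 - 41*V (F(V, s) = -1 + V*(2 - 1*5² - 3*6) = -1 + V*(2 - 1*25 - 18) = -1 + V*(2 - 25 - 18) = -1 + V*(-41) = -1 - 41*V)
38146 + F(l, -31) = 38146 + (-1 - 41*289/2) = 38146 + (-1 - 11849/2) = 38146 - 11851/2 = 64441/2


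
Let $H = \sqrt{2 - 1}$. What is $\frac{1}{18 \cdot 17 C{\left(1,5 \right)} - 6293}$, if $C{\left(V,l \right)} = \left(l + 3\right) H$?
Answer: $- \frac{1}{3845} \approx -0.00026008$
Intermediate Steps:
$H = 1$ ($H = \sqrt{1} = 1$)
$C{\left(V,l \right)} = 3 + l$ ($C{\left(V,l \right)} = \left(l + 3\right) 1 = \left(3 + l\right) 1 = 3 + l$)
$\frac{1}{18 \cdot 17 C{\left(1,5 \right)} - 6293} = \frac{1}{18 \cdot 17 \left(3 + 5\right) - 6293} = \frac{1}{306 \cdot 8 - 6293} = \frac{1}{2448 - 6293} = \frac{1}{-3845} = - \frac{1}{3845}$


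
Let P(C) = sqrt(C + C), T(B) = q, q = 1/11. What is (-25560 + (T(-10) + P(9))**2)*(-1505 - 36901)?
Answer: 118696853886/121 - 230436*sqrt(2)/11 ≈ 9.8094e+8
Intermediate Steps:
q = 1/11 ≈ 0.090909
T(B) = 1/11
P(C) = sqrt(2)*sqrt(C) (P(C) = sqrt(2*C) = sqrt(2)*sqrt(C))
(-25560 + (T(-10) + P(9))**2)*(-1505 - 36901) = (-25560 + (1/11 + sqrt(2)*sqrt(9))**2)*(-1505 - 36901) = (-25560 + (1/11 + sqrt(2)*3)**2)*(-38406) = (-25560 + (1/11 + 3*sqrt(2))**2)*(-38406) = 981657360 - 38406*(1/11 + 3*sqrt(2))**2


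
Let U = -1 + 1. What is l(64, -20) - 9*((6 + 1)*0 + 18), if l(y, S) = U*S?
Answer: -162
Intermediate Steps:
U = 0
l(y, S) = 0 (l(y, S) = 0*S = 0)
l(64, -20) - 9*((6 + 1)*0 + 18) = 0 - 9*((6 + 1)*0 + 18) = 0 - 9*(7*0 + 18) = 0 - 9*(0 + 18) = 0 - 9*18 = 0 - 1*162 = 0 - 162 = -162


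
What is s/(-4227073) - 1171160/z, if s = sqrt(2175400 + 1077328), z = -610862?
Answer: 585580/305431 - 2*sqrt(813182)/4227073 ≈ 1.9168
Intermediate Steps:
s = 2*sqrt(813182) (s = sqrt(3252728) = 2*sqrt(813182) ≈ 1803.5)
s/(-4227073) - 1171160/z = (2*sqrt(813182))/(-4227073) - 1171160/(-610862) = (2*sqrt(813182))*(-1/4227073) - 1171160*(-1/610862) = -2*sqrt(813182)/4227073 + 585580/305431 = 585580/305431 - 2*sqrt(813182)/4227073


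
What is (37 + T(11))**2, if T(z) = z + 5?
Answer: 2809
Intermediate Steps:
T(z) = 5 + z
(37 + T(11))**2 = (37 + (5 + 11))**2 = (37 + 16)**2 = 53**2 = 2809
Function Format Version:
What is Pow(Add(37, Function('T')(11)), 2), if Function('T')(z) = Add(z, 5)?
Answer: 2809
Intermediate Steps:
Function('T')(z) = Add(5, z)
Pow(Add(37, Function('T')(11)), 2) = Pow(Add(37, Add(5, 11)), 2) = Pow(Add(37, 16), 2) = Pow(53, 2) = 2809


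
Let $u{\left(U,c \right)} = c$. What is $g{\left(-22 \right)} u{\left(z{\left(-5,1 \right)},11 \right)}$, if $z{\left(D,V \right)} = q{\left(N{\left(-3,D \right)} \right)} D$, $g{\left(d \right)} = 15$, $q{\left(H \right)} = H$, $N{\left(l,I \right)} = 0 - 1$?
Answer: $165$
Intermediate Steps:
$N{\left(l,I \right)} = -1$
$z{\left(D,V \right)} = - D$
$g{\left(-22 \right)} u{\left(z{\left(-5,1 \right)},11 \right)} = 15 \cdot 11 = 165$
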